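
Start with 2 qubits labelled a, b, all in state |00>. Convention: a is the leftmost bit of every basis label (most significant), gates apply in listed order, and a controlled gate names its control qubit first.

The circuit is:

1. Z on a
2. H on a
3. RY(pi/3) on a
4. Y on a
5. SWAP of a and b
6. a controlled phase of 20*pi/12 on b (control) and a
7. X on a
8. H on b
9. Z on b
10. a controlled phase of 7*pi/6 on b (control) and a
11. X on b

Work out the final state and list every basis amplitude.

The final amplitudes are 0 on |00>, 0 on |01>, -sqrt(3)*exp(2*I*pi/3)/2 on |10>, -I/2 on |11>.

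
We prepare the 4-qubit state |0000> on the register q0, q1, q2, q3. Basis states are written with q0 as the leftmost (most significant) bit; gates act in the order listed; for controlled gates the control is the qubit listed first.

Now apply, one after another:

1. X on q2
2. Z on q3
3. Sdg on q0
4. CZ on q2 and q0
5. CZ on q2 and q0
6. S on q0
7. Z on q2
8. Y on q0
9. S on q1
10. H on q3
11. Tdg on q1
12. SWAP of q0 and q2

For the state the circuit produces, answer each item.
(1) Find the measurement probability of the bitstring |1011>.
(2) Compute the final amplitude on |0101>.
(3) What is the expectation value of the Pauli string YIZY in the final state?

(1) Outcome |1011> occurs with probability 1/2. Key observation: the block from step 3 through step 6 cancels to the identity and can be dropped.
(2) The amplitude on |0101> is 0.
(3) In the final state, YIZY has expectation 0.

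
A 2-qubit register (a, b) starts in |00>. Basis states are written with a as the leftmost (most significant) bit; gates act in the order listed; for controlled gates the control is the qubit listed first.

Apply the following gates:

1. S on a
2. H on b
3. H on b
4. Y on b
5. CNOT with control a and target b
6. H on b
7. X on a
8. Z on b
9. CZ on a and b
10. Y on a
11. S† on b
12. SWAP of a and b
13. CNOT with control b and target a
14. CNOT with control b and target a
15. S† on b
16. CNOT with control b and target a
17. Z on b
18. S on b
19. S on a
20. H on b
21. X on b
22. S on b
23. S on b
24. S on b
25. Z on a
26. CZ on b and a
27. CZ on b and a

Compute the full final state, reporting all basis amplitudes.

The resulting statevector has amplitude 1/2 on |00>, -I/2 on |01>, 1/2 on |10>, -I/2 on |11>. Key observation: gates 2-3 undo each other exactly, leaving only the rest of the circuit to track.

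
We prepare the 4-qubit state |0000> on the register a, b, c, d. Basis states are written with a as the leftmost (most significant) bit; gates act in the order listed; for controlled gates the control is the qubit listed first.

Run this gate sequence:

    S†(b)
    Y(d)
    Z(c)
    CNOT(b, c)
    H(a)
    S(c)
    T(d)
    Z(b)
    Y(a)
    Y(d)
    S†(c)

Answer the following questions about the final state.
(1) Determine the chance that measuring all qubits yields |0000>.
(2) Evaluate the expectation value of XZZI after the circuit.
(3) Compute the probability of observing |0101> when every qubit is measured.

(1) Outcome |0000> occurs with probability 1/2.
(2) The expectation value of XZZI is -1.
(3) Outcome |0101> occurs with probability 0.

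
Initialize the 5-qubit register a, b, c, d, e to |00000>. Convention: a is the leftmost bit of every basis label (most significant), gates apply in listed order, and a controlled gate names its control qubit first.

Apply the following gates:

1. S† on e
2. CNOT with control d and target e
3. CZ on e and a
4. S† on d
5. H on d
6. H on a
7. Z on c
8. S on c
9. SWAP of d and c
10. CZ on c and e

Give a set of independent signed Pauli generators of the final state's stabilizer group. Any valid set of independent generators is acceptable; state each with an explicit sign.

The stabilizer group can be generated by +XIIII, +IIXII, +IZIII, +IIIZI, +IIIIZ, among other valid generating sets.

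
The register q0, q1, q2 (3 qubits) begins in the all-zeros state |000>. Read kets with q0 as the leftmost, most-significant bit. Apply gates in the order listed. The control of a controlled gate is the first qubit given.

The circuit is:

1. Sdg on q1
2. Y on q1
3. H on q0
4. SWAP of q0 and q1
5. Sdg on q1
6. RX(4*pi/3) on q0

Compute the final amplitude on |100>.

The amplitude on |100> is -sqrt(2)*I/4.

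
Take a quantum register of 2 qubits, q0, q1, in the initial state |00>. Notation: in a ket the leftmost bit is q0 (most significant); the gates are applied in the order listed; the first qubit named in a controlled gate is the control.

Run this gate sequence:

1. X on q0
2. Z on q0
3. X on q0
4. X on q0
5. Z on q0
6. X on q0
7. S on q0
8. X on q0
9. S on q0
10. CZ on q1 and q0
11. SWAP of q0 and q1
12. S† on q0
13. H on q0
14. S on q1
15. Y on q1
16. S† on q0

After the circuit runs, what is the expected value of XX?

The observable XX averages to 0.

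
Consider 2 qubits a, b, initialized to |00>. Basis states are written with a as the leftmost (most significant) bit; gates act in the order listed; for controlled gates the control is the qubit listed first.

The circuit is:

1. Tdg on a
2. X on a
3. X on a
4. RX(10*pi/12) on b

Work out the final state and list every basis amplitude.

After the circuit, the state carries amplitude -sqrt(2)/4 + sqrt(6)/4 on |00>, I*(-sqrt(6) - sqrt(2))/4 on |01>, 0 on |10>, 0 on |11>. Key observation: steps 2-3 multiply out to the identity, so the circuit reduces to the remaining gates.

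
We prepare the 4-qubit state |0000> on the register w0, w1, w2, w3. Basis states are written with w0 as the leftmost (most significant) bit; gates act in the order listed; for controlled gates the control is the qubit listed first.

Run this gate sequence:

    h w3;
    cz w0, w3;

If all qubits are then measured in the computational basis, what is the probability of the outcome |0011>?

Outcome |0011> occurs with probability 0.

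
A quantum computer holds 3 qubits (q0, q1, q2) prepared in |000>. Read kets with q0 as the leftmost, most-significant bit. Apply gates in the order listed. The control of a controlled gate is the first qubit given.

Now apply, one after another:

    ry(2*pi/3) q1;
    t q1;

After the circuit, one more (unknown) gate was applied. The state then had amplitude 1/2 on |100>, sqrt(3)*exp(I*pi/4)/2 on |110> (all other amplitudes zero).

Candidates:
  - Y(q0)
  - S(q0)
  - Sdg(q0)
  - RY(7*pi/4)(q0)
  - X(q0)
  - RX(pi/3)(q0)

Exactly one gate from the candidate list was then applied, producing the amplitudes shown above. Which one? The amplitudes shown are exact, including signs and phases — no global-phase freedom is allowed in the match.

The unique candidate consistent with the amplitudes is X(q0).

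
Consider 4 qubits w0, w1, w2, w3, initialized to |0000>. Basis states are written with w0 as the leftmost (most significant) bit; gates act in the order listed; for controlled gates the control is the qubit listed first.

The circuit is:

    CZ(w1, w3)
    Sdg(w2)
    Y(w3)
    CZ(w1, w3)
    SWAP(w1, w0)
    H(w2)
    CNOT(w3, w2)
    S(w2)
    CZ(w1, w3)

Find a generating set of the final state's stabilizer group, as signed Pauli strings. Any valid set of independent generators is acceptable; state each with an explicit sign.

The stabilizer group can be generated by +IIYI, +ZIII, +IZII, -IIIZ, among other valid generating sets.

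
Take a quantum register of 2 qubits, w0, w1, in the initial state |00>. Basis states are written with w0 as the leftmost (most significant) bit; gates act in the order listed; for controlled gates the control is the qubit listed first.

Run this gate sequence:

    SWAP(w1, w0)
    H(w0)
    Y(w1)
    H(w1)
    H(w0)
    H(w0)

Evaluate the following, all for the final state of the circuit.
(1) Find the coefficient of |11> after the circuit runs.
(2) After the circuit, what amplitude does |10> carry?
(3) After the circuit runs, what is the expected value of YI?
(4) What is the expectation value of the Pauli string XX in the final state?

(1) The amplitude on |11> is -I/2. Key observation: the block from step 5 through step 6 cancels to the identity and can be dropped.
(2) The final state's coefficient on |10> equals I/2.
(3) In the final state, YI has expectation 0.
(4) In the final state, XX has expectation -1.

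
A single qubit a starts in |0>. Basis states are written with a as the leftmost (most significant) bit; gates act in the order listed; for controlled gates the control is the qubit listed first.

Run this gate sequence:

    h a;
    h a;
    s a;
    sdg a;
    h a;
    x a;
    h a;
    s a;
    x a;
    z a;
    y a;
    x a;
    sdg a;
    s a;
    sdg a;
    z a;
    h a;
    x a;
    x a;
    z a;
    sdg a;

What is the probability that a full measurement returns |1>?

A full measurement returns |1> with probability 1/2.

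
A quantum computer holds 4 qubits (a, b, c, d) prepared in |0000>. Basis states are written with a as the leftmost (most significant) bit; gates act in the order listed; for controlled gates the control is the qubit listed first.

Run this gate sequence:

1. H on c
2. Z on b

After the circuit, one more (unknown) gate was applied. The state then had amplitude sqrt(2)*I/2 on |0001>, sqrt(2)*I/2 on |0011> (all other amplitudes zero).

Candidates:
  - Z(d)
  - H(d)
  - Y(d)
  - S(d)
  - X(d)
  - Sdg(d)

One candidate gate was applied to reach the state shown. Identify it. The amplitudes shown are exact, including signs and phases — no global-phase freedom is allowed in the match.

It was Y(d) that produced the state shown.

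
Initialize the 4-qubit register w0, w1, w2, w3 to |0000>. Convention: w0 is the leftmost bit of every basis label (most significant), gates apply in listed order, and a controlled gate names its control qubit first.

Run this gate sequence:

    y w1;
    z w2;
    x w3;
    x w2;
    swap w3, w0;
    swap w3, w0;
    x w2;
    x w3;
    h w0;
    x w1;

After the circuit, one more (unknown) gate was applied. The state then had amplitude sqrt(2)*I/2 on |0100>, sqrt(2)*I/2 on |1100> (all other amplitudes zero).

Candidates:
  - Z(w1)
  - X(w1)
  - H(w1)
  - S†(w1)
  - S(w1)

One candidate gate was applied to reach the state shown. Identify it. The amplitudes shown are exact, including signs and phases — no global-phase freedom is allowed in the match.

The unique candidate consistent with the amplitudes is X(w1). Key observation: gates 3-8 undo each other exactly, leaving only the rest of the circuit to track.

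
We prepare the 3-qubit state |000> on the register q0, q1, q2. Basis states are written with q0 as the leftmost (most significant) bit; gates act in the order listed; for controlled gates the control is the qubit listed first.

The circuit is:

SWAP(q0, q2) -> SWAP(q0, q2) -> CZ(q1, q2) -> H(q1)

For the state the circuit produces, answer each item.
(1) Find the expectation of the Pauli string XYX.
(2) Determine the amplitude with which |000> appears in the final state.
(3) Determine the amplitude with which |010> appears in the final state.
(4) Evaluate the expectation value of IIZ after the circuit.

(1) The expectation value of XYX is 0.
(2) The final state's coefficient on |000> equals sqrt(2)/2.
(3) |010> carries amplitude sqrt(2)/2 in the final state.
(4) In the final state, IIZ has expectation 1.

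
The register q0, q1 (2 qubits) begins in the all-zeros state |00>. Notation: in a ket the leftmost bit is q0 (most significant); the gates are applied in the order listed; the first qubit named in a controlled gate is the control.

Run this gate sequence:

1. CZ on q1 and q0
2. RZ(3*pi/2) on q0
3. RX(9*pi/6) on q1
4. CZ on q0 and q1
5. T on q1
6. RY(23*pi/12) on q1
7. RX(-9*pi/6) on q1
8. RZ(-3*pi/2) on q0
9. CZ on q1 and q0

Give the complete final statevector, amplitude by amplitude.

The final amplitudes are -sqrt(3*sqrt(2) + 6)/8 - sqrt(2 - sqrt(2))/8 - sqrt(3*sqrt(2) + 6)*exp(I*pi/4)/8 - I*sqrt(sqrt(2) + 2)/8 - sqrt(sqrt(2) + 2)*exp(3*I*pi/4)/8 - sqrt(2 - sqrt(2))*exp(I*pi/4)/8 + sqrt(6 - 3*sqrt(2))*exp(3*I*pi/4)/8 + I*sqrt(6 - 3*sqrt(2))/8 on |00>, -sqrt(6 - 3*sqrt(2))/8 + sqrt(sqrt(2) + 2)/8 - sqrt(3*sqrt(2) + 6)*exp(3*I*pi/4)/8 - sqrt(sqrt(2) + 2)*exp(I*pi/4)/8 - sqrt(2 - sqrt(2))*exp(3*I*pi/4)/8 + I*sqrt(2 - sqrt(2))/8 + sqrt(6 - 3*sqrt(2))*exp(I*pi/4)/8 + I*sqrt(3*sqrt(2) + 6)/8 on |01>, 0 on |10>, 0 on |11>.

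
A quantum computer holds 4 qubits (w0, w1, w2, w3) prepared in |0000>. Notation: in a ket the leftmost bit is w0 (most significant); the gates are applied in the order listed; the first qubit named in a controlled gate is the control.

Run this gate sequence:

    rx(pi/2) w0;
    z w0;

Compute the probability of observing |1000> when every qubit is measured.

The probability of measuring |1000> is 1/2.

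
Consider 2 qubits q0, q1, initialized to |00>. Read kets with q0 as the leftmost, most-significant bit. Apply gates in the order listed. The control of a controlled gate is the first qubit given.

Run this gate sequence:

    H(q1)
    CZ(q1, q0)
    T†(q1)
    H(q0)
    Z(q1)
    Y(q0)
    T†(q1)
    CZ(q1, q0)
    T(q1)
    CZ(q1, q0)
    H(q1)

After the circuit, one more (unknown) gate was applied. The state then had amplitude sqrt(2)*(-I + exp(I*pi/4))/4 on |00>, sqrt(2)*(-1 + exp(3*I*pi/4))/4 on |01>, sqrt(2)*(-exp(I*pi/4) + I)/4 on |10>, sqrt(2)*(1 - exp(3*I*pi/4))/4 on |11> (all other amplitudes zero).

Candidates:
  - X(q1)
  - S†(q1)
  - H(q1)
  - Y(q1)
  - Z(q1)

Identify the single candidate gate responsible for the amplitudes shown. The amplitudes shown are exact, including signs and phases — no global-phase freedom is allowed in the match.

The applied gate was S†(q1).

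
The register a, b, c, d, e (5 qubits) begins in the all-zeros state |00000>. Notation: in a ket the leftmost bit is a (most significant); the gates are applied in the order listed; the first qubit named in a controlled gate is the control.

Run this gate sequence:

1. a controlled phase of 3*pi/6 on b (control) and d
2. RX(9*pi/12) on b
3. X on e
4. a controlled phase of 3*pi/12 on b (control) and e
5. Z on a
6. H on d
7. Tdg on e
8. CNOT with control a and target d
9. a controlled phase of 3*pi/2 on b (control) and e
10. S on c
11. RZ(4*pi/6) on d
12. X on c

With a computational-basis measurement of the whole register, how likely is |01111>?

The probability of measuring |01111> is sqrt(2)/8 + 1/4.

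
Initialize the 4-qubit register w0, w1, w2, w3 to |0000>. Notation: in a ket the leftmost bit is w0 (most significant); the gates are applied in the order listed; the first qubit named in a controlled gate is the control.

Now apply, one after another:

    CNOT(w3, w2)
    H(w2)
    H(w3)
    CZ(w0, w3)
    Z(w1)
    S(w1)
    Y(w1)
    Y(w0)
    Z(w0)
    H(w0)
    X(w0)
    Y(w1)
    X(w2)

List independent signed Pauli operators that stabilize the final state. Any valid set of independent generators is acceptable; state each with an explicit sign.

The stabilizer group can be generated by -XIII, +IIXI, +IIIX, +IZII, among other valid generating sets.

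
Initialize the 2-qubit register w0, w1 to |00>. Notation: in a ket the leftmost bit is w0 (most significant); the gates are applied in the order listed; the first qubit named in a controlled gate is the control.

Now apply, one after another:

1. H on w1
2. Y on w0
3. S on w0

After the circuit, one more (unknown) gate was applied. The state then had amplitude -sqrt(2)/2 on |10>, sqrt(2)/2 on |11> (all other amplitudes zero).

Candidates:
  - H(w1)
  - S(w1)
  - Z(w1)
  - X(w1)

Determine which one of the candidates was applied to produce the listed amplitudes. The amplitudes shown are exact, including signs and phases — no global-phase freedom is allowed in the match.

The applied gate was Z(w1).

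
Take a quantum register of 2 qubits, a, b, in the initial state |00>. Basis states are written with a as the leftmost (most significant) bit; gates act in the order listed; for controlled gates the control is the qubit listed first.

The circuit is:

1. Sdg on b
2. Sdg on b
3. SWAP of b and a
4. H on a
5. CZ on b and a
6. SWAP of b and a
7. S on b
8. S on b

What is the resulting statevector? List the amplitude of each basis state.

The final amplitudes are sqrt(2)/2 on |00>, -sqrt(2)/2 on |01>, 0 on |10>, 0 on |11>.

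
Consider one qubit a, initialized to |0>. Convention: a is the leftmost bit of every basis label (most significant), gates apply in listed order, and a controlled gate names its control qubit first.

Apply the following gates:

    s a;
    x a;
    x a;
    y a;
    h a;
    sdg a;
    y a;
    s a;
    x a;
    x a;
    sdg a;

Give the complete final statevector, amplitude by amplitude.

The final amplitudes are sqrt(2)*I/2 on |0>, -sqrt(2)/2 on |1>.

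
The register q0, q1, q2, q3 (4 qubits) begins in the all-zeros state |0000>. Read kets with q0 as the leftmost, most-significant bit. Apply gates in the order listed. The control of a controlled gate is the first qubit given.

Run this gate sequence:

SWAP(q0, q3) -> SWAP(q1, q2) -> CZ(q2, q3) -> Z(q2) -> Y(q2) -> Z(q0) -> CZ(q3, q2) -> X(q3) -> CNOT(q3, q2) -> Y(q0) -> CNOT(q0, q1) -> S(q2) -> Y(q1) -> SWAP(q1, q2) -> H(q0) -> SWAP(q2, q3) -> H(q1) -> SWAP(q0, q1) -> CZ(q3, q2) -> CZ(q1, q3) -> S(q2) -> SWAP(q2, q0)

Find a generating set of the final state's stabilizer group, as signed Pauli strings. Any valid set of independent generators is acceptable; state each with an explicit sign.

The stabilizer group can be generated by -IXII, +IIXI, -ZIII, +IIIZ, among other valid generating sets.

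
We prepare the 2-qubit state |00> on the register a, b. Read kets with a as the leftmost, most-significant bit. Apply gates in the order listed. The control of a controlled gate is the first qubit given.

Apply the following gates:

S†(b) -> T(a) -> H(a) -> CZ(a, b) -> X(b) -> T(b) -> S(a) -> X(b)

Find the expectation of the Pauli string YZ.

In the final state, YZ has expectation 1.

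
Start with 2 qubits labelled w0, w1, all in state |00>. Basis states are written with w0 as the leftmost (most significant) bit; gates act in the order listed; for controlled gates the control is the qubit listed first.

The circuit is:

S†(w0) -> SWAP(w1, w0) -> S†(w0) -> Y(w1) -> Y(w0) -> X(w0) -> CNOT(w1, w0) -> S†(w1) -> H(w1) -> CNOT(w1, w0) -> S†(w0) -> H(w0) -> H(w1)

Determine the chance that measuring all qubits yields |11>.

The probability of measuring |11> is 1/4.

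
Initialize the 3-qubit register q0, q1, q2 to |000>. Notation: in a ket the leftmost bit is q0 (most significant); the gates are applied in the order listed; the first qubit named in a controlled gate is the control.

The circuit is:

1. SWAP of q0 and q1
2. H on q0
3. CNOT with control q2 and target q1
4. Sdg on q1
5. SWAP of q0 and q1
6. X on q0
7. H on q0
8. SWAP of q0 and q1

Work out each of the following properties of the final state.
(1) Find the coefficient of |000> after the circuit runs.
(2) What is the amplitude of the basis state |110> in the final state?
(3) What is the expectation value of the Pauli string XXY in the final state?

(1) The final state's coefficient on |000> equals 1/2.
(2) The final state's coefficient on |110> equals -1/2.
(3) In the final state, XXY has expectation 0.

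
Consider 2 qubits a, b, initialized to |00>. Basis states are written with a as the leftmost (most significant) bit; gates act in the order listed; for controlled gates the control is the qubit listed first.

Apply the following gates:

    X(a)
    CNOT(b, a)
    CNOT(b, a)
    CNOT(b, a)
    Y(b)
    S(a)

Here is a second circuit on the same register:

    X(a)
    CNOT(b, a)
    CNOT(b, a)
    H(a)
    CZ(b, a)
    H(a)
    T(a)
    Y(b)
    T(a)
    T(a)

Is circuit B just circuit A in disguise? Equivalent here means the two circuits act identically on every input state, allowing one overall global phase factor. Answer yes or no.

No: there is an input state on which the two circuits produce genuinely different outputs (not merely differing by a phase).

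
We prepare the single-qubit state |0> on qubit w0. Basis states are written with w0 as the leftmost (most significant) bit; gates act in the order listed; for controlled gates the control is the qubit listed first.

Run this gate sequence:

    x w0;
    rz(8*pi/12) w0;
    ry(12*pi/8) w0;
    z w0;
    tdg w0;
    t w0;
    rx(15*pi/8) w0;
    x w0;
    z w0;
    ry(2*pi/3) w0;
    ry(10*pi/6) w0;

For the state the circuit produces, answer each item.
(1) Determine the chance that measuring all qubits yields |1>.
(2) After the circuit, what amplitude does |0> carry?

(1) A full measurement returns |1> with probability sqrt(3)/4 + 1/2.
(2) The final state's coefficient on |0> equals -sqrt(2)*exp(I*pi/3)*cos(pi/16)/4 - sqrt(6)*I*exp(I*pi/3)*sin(pi/16)/4 + sqrt(2)*I*exp(I*pi/3)*sin(pi/16)/4 + sqrt(6)*exp(I*pi/3)*cos(pi/16)/4.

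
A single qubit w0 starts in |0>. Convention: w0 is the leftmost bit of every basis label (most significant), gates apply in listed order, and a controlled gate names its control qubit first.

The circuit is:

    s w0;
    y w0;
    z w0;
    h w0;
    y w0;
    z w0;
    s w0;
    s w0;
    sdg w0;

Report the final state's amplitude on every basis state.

The resulting statevector has amplitude sqrt(2)/2 on |0>, -sqrt(2)*I/2 on |1>.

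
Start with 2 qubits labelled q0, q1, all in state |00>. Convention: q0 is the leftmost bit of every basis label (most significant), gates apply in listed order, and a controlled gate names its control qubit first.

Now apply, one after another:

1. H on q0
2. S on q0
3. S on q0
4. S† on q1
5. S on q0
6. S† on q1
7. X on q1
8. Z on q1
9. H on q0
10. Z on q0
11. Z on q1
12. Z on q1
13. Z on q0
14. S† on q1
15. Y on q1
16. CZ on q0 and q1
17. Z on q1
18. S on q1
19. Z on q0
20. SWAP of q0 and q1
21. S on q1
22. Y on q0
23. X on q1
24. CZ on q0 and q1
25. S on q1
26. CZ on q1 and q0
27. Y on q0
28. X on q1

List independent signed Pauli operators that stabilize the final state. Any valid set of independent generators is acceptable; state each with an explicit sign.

One valid set of independent stabilizer generators is -IY, +ZI (any independent generating set of the same group is equally correct). Key observation: gates 10-13 undo each other exactly, leaving only the rest of the circuit to track.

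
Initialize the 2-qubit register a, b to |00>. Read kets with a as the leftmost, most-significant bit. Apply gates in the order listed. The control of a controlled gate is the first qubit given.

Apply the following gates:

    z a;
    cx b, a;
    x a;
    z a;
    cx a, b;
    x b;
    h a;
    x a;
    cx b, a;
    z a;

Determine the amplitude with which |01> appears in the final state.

|01> carries amplitude 0 in the final state.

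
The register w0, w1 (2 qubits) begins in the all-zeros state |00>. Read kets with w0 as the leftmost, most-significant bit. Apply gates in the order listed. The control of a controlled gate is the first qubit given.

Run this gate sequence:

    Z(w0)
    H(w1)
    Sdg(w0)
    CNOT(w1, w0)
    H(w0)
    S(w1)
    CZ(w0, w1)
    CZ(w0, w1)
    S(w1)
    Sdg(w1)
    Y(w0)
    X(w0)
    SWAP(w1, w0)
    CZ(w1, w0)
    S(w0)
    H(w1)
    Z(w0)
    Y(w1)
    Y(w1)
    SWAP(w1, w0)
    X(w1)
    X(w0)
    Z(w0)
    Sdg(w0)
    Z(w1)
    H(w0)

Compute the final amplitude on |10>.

The amplitude on |10> is I/2.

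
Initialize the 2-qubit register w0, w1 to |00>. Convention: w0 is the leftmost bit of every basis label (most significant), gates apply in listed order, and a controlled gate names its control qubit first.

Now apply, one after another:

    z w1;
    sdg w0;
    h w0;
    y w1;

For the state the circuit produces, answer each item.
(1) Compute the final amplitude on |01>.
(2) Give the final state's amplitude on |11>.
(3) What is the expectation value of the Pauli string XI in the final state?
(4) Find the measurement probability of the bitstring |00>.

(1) The final state's coefficient on |01> equals sqrt(2)*I/2.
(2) The final state's coefficient on |11> equals sqrt(2)*I/2.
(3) The expectation value of XI is 1.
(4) Outcome |00> occurs with probability 0.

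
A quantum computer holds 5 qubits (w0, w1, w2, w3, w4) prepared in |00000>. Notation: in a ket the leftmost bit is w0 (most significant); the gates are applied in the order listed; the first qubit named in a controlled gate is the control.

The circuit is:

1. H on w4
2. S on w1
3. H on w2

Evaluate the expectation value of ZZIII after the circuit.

The expectation value of ZZIII is 1.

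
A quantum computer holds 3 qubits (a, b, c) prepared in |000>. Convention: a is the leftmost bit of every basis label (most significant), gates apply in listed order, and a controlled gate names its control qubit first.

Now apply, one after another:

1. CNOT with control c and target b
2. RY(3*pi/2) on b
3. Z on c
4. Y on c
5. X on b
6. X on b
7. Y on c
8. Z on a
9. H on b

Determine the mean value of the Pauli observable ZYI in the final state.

The expectation value of ZYI is 0.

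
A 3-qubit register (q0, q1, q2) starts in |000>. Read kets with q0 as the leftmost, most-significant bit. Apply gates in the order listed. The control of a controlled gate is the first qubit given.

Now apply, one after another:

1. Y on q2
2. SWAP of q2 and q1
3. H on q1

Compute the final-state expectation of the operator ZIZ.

The expectation value of ZIZ is 1.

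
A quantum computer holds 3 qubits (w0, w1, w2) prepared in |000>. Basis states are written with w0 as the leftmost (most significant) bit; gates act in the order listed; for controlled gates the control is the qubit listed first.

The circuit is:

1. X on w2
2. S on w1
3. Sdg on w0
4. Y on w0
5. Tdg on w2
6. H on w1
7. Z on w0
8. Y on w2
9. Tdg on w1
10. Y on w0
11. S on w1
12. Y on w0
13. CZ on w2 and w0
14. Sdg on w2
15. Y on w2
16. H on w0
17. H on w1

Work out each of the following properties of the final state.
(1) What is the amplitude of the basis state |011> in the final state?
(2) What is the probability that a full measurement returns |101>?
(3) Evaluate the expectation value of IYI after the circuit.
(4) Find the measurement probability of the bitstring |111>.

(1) The amplitude on |011> is sqrt(2)*(-exp(I*pi/4) + I)/4.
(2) Outcome |101> occurs with probability sqrt(2)/8 + 1/4.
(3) The observable IYI averages to -sqrt(2)/2.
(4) Outcome |111> occurs with probability 1/4 - sqrt(2)/8.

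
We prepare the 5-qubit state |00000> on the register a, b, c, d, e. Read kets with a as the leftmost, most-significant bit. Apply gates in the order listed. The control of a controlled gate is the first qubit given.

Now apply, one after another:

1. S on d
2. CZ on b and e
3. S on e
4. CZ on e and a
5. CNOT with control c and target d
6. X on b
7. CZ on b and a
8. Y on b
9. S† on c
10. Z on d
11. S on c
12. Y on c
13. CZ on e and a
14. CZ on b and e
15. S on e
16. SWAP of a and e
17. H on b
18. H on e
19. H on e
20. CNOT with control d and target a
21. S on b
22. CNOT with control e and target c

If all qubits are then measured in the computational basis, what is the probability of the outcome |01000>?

A full measurement returns |01000> with probability 0. Key observation: steps 18-19 multiply out to the identity, so the circuit reduces to the remaining gates.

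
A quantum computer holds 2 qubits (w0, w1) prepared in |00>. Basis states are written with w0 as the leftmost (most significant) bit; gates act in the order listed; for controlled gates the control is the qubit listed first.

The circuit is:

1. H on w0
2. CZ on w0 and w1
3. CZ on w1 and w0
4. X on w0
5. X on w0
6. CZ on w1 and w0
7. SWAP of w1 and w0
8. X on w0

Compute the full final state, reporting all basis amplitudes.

The final amplitudes are 0 on |00>, 0 on |01>, sqrt(2)/2 on |10>, sqrt(2)/2 on |11>. Key observation: steps 3-6 multiply out to the identity, so the circuit reduces to the remaining gates.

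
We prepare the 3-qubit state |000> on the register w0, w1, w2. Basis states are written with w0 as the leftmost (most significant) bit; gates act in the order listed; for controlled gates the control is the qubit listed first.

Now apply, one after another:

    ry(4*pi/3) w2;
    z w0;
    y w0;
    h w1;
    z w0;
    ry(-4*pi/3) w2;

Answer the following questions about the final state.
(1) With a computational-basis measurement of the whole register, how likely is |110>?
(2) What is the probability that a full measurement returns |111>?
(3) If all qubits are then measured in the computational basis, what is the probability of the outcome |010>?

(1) The probability of measuring |110> is 1/2.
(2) Outcome |111> occurs with probability 0.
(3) The probability of measuring |010> is 0.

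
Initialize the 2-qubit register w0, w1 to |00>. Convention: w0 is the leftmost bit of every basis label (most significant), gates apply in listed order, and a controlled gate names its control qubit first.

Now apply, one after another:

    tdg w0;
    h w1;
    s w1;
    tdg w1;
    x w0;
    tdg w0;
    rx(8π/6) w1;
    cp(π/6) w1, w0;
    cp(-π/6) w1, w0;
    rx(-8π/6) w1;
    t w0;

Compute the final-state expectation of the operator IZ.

The expectation value of IZ is 0. Key observation: gates 6-11 undo each other exactly, leaving only the rest of the circuit to track.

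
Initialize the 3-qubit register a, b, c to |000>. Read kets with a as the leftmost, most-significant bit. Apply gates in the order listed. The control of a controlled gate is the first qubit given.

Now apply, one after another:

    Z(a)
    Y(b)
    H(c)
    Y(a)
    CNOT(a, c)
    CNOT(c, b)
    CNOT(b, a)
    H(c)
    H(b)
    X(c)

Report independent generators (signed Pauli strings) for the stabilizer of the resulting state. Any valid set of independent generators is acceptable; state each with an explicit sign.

The final state is stabilized by the group generated by -XZZ, -ZXI, +ZIX; other independent generating sets are equally valid.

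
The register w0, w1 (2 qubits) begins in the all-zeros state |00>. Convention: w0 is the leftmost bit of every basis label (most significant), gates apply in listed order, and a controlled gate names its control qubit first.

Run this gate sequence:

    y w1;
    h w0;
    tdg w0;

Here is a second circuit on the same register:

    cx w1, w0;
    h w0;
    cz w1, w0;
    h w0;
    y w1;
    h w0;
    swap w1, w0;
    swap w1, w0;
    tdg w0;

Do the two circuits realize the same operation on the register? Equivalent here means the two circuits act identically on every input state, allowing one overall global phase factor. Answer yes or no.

Yes — the two circuits implement the same unitary up to a global phase.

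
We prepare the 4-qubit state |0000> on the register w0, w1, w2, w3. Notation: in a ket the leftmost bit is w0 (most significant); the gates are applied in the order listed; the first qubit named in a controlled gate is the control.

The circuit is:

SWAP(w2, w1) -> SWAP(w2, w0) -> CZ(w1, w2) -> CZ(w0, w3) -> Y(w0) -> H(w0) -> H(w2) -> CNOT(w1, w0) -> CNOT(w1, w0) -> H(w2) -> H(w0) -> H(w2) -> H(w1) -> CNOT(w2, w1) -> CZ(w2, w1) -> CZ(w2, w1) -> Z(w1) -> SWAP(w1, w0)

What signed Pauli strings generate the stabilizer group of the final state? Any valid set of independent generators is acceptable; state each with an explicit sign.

The final state is stabilized by the group generated by -XIII, +IIXI, -IZII, +IIIZ; other independent generating sets are equally valid. Key observation: steps 6-11 multiply out to the identity, so the circuit reduces to the remaining gates.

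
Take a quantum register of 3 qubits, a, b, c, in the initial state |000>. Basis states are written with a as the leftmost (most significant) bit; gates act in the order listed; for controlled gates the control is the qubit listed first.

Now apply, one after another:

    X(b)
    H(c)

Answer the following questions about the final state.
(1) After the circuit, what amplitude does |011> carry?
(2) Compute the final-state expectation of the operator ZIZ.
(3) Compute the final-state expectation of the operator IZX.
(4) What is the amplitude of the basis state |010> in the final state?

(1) |011> carries amplitude sqrt(2)/2 in the final state.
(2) The observable ZIZ averages to 0.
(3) The observable IZX averages to -1.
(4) The final state's coefficient on |010> equals sqrt(2)/2.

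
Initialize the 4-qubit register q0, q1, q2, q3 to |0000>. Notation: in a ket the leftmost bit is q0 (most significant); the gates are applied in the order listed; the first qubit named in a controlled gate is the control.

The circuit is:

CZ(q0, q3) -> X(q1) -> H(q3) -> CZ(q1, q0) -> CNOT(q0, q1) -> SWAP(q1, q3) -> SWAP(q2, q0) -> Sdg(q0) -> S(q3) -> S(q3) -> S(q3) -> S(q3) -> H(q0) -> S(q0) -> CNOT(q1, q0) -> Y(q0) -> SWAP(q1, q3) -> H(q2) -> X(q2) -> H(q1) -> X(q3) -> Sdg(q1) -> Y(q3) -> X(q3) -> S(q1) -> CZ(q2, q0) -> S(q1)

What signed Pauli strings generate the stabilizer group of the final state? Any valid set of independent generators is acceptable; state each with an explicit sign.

The stabilizer group can be generated by -YIZZ, -IYII, +ZIXI, -ZIIY, among other valid generating sets. Key observation: gates 9-12 undo each other exactly, leaving only the rest of the circuit to track.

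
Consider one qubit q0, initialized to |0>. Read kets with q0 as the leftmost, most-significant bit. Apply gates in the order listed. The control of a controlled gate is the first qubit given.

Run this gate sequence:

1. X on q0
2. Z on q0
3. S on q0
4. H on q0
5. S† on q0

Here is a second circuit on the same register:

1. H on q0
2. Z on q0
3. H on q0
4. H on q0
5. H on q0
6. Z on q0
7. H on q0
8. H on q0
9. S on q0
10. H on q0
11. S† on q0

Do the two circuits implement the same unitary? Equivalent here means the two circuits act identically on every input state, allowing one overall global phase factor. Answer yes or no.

Yes: on every input state the two circuits agree up to one overall phase factor.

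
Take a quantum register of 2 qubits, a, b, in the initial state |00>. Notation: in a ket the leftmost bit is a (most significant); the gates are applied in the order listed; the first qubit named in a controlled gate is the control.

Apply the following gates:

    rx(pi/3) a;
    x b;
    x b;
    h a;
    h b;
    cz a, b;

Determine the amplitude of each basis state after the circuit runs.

The resulting statevector has amplitude sqrt(3)/4 - I/4 on |00>, sqrt(3)/4 - I/4 on |01>, sqrt(3)/4 + I/4 on |10>, -sqrt(3)/4 - I/4 on |11>.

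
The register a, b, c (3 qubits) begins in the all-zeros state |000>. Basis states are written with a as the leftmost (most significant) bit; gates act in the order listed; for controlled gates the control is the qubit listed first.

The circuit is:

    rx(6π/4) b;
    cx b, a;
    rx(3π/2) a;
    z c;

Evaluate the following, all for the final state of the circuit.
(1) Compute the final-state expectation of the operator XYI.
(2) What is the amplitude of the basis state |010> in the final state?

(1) In the final state, XYI has expectation 1.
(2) The final state's coefficient on |010> equals -1/2.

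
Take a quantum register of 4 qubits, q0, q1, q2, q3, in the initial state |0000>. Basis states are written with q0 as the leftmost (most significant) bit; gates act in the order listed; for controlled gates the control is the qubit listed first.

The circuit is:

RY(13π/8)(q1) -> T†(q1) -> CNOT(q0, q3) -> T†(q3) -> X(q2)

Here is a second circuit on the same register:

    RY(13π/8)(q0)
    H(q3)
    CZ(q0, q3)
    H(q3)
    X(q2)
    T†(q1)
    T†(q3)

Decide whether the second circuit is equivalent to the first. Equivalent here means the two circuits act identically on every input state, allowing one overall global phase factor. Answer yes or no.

No — the two circuits implement different unitaries, even allowing a global phase.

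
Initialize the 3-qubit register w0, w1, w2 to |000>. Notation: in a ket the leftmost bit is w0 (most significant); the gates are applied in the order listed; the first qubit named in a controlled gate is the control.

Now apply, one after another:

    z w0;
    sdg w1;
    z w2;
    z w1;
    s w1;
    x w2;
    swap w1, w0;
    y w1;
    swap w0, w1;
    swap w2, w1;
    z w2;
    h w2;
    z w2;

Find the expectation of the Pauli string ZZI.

The observable ZZI averages to 1.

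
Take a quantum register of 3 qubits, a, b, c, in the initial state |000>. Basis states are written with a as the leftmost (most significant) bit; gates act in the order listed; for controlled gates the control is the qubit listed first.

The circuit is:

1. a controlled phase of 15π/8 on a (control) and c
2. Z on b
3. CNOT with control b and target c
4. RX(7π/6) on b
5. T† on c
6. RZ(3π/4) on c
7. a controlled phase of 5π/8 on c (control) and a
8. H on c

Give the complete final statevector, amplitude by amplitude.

After the circuit, the state carries amplitude (-1 + sqrt(3))*exp(5*I*pi/8)/4 on |000>, (-1 + sqrt(3))*exp(5*I*pi/8)/4 on |001>, (-sqrt(3) - 1)*exp(I*pi/8)/4 on |010>, (-sqrt(3) - 1)*exp(I*pi/8)/4 on |011>, 0 on |100>, 0 on |101>, 0 on |110>, 0 on |111>.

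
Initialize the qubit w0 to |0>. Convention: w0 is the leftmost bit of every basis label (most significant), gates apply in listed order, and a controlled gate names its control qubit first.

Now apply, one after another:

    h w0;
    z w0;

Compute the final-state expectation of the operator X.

The observable X averages to -1.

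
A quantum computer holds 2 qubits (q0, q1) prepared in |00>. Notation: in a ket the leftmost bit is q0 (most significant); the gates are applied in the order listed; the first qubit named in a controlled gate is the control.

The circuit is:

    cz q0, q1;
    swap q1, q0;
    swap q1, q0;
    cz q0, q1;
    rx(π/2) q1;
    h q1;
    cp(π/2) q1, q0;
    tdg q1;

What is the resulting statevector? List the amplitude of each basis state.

The resulting statevector has amplitude 1/2 - I/2 on |00>, sqrt(2)/2 on |01>, 0 on |10>, 0 on |11>. Key observation: gates 1-4 undo each other exactly, leaving only the rest of the circuit to track.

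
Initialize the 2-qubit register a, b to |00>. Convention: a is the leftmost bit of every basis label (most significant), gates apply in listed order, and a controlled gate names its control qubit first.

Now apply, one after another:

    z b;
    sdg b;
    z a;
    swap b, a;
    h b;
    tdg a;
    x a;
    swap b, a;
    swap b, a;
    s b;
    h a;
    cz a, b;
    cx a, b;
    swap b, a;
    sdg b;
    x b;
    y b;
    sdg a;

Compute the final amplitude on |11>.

The amplitude on |11> is I/2.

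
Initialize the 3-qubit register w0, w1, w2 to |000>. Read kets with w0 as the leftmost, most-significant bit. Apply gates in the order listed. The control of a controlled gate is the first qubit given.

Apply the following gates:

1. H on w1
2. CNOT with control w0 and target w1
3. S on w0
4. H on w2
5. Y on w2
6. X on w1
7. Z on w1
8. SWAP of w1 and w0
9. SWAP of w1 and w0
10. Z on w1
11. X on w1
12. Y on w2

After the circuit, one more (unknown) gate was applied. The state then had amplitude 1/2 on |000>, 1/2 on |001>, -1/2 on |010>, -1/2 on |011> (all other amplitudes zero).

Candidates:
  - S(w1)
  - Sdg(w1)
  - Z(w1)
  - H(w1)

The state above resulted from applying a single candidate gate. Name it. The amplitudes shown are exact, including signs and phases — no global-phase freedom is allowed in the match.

It was Z(w1) that produced the state shown. Key observation: the block from step 5 through step 12 cancels to the identity and can be dropped.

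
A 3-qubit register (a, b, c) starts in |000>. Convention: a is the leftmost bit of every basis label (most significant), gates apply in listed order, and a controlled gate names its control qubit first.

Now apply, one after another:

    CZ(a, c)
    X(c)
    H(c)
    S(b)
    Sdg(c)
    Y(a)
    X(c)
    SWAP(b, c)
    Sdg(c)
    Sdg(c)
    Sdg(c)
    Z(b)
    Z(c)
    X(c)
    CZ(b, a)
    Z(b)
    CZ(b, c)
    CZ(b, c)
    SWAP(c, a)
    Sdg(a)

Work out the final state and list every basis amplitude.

The resulting statevector has amplitude sqrt(2)*I/2 on |101>, -sqrt(2)/2 on |111>, and 0 on every other basis state.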